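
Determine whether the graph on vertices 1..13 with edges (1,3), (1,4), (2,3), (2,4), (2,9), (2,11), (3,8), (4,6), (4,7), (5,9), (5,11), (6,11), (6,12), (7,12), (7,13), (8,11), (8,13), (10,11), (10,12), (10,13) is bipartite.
Yes. Partition: {1, 2, 5, 6, 7, 8, 10}, {3, 4, 9, 11, 12, 13}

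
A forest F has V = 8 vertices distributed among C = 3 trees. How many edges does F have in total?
5 (Each of the 3 component trees on V_i vertices has V_i - 1 edges; summing gives V - C = 8 - 3 = 5)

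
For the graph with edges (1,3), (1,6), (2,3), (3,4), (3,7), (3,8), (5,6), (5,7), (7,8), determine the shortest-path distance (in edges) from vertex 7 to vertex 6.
2 (path: 7 -> 5 -> 6, 2 edges)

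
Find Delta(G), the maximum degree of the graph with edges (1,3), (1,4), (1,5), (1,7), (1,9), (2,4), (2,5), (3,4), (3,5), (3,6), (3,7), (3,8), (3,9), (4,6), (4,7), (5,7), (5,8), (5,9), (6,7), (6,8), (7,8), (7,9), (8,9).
7 (attained at vertices 3, 7)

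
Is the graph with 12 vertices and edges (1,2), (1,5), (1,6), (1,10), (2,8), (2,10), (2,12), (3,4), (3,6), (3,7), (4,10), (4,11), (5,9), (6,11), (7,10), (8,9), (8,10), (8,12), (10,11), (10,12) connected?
Yes (BFS from 1 visits [1, 2, 5, 6, 10, 8, 12, 9, 3, 11, 4, 7] — all 12 vertices reached)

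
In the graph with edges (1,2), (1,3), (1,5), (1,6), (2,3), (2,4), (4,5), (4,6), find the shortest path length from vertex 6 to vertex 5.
2 (path: 6 -> 4 -> 5, 2 edges)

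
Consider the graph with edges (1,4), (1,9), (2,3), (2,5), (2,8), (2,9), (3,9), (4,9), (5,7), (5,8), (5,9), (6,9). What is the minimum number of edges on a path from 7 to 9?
2 (path: 7 -> 5 -> 9, 2 edges)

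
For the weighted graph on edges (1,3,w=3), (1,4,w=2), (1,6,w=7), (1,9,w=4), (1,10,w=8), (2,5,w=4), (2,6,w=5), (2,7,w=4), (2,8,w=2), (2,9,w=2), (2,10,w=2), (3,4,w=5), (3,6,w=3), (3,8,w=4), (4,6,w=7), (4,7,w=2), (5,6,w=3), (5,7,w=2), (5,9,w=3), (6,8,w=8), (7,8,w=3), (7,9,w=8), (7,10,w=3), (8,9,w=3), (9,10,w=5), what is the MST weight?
21 (MST edges: (1,3,w=3), (1,4,w=2), (2,8,w=2), (2,9,w=2), (2,10,w=2), (3,6,w=3), (4,7,w=2), (5,7,w=2), (5,9,w=3); sum of weights 3 + 2 + 2 + 2 + 2 + 3 + 2 + 2 + 3 = 21)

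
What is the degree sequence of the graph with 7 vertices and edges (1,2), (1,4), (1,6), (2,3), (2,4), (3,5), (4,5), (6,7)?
[3, 3, 3, 2, 2, 2, 1] (degrees: deg(1)=3, deg(2)=3, deg(3)=2, deg(4)=3, deg(5)=2, deg(6)=2, deg(7)=1)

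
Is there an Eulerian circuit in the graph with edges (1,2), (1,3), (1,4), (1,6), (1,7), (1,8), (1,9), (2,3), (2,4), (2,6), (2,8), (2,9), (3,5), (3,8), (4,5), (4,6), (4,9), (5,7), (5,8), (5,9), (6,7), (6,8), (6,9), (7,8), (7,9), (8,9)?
No (6 vertices have odd degree: {1, 4, 5, 7, 8, 9}; Eulerian circuit requires 0)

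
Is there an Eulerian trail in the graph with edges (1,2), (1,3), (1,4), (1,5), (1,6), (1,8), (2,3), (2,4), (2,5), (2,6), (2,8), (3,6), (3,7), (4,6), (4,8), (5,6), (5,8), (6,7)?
Yes — and in fact it has an Eulerian circuit (the graph is connected and all 8 vertices have even degree)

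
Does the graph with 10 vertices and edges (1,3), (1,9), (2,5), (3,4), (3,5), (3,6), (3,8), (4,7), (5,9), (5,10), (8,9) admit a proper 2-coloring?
Yes. Partition: {1, 4, 5, 6, 8}, {2, 3, 7, 9, 10}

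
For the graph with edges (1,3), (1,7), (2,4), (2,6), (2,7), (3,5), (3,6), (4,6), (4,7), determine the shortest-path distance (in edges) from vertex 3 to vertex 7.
2 (path: 3 -> 1 -> 7, 2 edges)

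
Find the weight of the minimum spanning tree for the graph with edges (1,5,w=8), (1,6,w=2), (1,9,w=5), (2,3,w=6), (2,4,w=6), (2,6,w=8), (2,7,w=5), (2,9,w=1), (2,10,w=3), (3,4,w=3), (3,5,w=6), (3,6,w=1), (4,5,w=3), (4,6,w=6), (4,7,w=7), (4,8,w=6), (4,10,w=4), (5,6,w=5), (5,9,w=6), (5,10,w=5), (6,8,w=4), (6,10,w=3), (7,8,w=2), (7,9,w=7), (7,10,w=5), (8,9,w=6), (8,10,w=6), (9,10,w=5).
22 (MST edges: (1,6,w=2), (2,9,w=1), (2,10,w=3), (3,4,w=3), (3,6,w=1), (4,5,w=3), (6,8,w=4), (6,10,w=3), (7,8,w=2); sum of weights 2 + 1 + 3 + 3 + 1 + 3 + 4 + 3 + 2 = 22)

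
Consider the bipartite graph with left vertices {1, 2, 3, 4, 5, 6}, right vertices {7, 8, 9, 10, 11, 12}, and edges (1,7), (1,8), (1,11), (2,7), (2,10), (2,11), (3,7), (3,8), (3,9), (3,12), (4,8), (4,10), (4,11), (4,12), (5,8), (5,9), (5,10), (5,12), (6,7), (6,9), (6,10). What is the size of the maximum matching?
6 (matching: (1,11), (2,10), (3,12), (4,8), (5,9), (6,7); upper bound min(|L|,|R|) = min(6,6) = 6)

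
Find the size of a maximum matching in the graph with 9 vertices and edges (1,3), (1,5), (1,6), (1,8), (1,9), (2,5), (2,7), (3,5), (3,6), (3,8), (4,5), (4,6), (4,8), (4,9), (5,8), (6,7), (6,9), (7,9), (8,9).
4 (matching: (1,3), (4,6), (5,8), (7,9); upper bound floor(n/2) = floor(9/2) = 4)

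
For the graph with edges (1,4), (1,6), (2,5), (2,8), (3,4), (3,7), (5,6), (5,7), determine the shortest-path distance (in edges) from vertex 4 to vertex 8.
5 (path: 4 -> 1 -> 6 -> 5 -> 2 -> 8, 5 edges)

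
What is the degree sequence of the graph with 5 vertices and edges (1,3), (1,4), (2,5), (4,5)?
[2, 2, 2, 1, 1] (degrees: deg(1)=2, deg(2)=1, deg(3)=1, deg(4)=2, deg(5)=2)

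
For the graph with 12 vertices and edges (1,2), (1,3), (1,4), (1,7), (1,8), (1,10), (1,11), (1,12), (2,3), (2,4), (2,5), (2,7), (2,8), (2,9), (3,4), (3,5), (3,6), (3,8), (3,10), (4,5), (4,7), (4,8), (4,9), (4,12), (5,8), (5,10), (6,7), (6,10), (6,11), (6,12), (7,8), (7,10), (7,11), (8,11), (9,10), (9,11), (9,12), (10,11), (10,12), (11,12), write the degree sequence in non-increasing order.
[8, 8, 8, 7, 7, 7, 7, 7, 6, 5, 5, 5] (degrees: deg(1)=8, deg(2)=7, deg(3)=7, deg(4)=8, deg(5)=5, deg(6)=5, deg(7)=7, deg(8)=7, deg(9)=5, deg(10)=8, deg(11)=7, deg(12)=6)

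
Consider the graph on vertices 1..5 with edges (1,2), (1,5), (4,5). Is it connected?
No, it has 2 components: {1, 2, 4, 5}, {3}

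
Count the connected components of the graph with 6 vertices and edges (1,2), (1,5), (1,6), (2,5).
3 (components: {1, 2, 5, 6}, {3}, {4})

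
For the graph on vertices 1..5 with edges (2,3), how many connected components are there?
4 (components: {1}, {2, 3}, {4}, {5})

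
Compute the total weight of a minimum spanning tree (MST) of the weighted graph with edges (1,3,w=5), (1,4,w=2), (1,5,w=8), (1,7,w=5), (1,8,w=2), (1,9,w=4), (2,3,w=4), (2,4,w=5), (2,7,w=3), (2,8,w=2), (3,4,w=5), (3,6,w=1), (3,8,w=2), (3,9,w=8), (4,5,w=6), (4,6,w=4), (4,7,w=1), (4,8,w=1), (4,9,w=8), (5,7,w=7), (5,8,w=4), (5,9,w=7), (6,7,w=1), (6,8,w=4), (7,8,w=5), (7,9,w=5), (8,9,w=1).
13 (MST edges: (1,4,w=2), (2,8,w=2), (3,6,w=1), (4,7,w=1), (4,8,w=1), (5,8,w=4), (6,7,w=1), (8,9,w=1); sum of weights 2 + 2 + 1 + 1 + 1 + 4 + 1 + 1 = 13)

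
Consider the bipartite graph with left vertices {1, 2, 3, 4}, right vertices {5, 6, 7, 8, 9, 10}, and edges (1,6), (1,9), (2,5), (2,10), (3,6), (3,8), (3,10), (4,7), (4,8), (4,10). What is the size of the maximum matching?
4 (matching: (1,9), (2,10), (3,8), (4,7); upper bound min(|L|,|R|) = min(4,6) = 4)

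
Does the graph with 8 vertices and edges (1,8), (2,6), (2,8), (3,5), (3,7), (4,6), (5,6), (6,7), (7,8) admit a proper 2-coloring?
Yes. Partition: {1, 2, 4, 5, 7}, {3, 6, 8}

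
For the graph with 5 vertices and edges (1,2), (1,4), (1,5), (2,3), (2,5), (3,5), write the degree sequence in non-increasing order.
[3, 3, 3, 2, 1] (degrees: deg(1)=3, deg(2)=3, deg(3)=2, deg(4)=1, deg(5)=3)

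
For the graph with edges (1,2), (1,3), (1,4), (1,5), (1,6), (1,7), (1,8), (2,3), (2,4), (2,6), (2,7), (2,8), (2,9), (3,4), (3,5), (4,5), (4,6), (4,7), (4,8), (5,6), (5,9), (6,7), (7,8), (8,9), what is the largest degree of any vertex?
7 (attained at vertices 1, 2, 4)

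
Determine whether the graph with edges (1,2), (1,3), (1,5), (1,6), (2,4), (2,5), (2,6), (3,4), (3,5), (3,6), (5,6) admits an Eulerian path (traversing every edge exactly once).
Yes — and in fact it has an Eulerian circuit (the graph is connected and all 6 vertices have even degree)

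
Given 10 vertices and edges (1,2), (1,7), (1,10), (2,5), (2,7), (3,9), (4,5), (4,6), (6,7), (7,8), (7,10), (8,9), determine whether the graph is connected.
Yes (BFS from 1 visits [1, 2, 7, 10, 5, 6, 8, 4, 9, 3] — all 10 vertices reached)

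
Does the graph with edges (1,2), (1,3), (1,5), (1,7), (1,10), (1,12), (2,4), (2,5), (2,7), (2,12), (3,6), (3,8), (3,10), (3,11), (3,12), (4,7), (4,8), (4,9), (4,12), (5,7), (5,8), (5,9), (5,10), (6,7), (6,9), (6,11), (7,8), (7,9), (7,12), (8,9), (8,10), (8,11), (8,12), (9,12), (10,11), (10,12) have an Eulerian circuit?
No (2 vertices have odd degree: {2, 4}; Eulerian circuit requires 0)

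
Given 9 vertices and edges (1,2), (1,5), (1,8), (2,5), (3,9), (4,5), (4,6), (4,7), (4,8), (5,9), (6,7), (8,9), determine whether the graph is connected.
Yes (BFS from 1 visits [1, 2, 5, 8, 4, 9, 6, 7, 3] — all 9 vertices reached)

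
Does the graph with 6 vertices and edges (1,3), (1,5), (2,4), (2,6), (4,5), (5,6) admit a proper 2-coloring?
Yes. Partition: {1, 4, 6}, {2, 3, 5}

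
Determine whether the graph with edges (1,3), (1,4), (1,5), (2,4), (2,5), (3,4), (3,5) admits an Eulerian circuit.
No (4 vertices have odd degree: {1, 3, 4, 5}; Eulerian circuit requires 0)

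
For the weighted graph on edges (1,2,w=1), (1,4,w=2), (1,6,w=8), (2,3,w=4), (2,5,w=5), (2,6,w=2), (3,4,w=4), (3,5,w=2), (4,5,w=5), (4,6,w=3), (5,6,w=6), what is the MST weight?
11 (MST edges: (1,2,w=1), (1,4,w=2), (2,3,w=4), (2,6,w=2), (3,5,w=2); sum of weights 1 + 2 + 4 + 2 + 2 = 11)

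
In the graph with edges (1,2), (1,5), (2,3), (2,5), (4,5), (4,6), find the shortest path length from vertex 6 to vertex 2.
3 (path: 6 -> 4 -> 5 -> 2, 3 edges)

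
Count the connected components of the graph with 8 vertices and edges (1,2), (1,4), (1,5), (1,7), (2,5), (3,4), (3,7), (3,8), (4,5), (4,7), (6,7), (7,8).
1 (components: {1, 2, 3, 4, 5, 6, 7, 8})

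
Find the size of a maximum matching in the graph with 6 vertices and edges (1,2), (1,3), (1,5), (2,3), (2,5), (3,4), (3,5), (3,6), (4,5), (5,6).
3 (matching: (1,2), (3,4), (5,6); upper bound floor(n/2) = floor(6/2) = 3)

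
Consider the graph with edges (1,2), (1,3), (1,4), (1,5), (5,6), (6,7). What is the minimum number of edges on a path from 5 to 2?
2 (path: 5 -> 1 -> 2, 2 edges)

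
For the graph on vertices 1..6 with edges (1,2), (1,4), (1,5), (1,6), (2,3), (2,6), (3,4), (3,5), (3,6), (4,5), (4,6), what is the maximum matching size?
3 (matching: (1,5), (2,3), (4,6); upper bound floor(n/2) = floor(6/2) = 3)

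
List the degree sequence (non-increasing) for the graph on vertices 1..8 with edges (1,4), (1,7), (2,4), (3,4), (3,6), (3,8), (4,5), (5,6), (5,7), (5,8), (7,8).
[4, 4, 3, 3, 3, 2, 2, 1] (degrees: deg(1)=2, deg(2)=1, deg(3)=3, deg(4)=4, deg(5)=4, deg(6)=2, deg(7)=3, deg(8)=3)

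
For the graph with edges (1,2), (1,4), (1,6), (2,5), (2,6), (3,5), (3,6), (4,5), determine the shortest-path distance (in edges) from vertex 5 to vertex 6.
2 (path: 5 -> 2 -> 6, 2 edges)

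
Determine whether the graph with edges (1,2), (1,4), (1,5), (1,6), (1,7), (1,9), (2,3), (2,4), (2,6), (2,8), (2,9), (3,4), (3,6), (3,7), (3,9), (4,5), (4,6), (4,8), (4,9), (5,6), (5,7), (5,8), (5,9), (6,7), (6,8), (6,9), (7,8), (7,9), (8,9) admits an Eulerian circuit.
No (2 vertices have odd degree: {3, 4}; Eulerian circuit requires 0)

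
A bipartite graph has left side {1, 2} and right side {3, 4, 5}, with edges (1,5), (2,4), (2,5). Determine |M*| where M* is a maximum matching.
2 (matching: (1,5), (2,4); upper bound min(|L|,|R|) = min(2,3) = 2)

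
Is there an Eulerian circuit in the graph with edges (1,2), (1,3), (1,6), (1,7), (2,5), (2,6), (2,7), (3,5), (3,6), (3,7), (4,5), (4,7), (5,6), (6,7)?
No (2 vertices have odd degree: {6, 7}; Eulerian circuit requires 0)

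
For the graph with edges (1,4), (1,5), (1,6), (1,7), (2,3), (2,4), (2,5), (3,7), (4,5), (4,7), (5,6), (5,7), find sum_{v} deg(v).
24 (handshake: sum of degrees = 2|E| = 2 x 12 = 24)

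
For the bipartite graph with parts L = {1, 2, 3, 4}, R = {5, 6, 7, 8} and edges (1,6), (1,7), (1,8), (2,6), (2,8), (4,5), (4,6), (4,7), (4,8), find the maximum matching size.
3 (matching: (1,8), (2,6), (4,7); upper bound min(|L|,|R|) = min(4,4) = 4)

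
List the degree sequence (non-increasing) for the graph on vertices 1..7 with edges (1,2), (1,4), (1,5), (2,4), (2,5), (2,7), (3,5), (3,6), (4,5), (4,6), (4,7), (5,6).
[5, 5, 4, 3, 3, 2, 2] (degrees: deg(1)=3, deg(2)=4, deg(3)=2, deg(4)=5, deg(5)=5, deg(6)=3, deg(7)=2)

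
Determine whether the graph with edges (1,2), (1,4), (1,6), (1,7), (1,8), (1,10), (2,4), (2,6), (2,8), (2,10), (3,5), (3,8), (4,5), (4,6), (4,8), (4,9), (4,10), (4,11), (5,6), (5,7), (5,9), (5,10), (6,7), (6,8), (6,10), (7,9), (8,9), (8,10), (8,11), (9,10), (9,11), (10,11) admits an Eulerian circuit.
No (2 vertices have odd degree: {2, 6}; Eulerian circuit requires 0)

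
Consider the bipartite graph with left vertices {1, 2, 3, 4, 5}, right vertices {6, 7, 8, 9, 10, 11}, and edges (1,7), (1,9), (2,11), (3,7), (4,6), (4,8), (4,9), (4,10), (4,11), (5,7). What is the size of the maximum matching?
4 (matching: (1,9), (2,11), (3,7), (4,10); upper bound min(|L|,|R|) = min(5,6) = 5)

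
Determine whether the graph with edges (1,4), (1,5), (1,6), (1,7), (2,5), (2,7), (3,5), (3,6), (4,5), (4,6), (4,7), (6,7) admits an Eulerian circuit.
Yes (the graph is connected and all 7 vertices have even degree)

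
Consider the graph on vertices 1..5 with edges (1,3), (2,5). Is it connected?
No, it has 3 components: {1, 3}, {2, 5}, {4}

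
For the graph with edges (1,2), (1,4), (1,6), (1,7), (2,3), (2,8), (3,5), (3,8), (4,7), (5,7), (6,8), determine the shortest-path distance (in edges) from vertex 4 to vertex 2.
2 (path: 4 -> 1 -> 2, 2 edges)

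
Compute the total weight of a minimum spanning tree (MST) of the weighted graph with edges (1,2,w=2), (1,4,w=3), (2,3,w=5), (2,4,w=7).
10 (MST edges: (1,2,w=2), (1,4,w=3), (2,3,w=5); sum of weights 2 + 3 + 5 = 10)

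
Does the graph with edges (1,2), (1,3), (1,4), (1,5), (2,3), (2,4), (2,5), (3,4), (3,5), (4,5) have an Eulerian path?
Yes — and in fact it has an Eulerian circuit (the graph is connected and all 5 vertices have even degree)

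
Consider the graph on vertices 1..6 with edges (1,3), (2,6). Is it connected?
No, it has 4 components: {1, 3}, {2, 6}, {4}, {5}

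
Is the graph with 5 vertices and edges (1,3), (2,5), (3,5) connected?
No, it has 2 components: {1, 2, 3, 5}, {4}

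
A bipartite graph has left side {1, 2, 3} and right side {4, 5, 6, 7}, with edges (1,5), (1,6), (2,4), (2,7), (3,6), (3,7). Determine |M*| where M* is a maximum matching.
3 (matching: (1,5), (2,7), (3,6); upper bound min(|L|,|R|) = min(3,4) = 3)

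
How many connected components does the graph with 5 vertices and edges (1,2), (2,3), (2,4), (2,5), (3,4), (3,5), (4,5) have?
1 (components: {1, 2, 3, 4, 5})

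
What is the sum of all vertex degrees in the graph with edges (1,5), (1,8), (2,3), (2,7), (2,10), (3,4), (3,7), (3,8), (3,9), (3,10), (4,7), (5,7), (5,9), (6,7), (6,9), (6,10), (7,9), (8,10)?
36 (handshake: sum of degrees = 2|E| = 2 x 18 = 36)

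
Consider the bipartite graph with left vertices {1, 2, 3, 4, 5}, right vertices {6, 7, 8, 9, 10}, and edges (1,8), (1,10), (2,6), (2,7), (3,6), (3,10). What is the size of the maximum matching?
3 (matching: (1,8), (2,7), (3,10); upper bound min(|L|,|R|) = min(5,5) = 5)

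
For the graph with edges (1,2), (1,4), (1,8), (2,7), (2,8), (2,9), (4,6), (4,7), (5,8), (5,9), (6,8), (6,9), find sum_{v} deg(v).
24 (handshake: sum of degrees = 2|E| = 2 x 12 = 24)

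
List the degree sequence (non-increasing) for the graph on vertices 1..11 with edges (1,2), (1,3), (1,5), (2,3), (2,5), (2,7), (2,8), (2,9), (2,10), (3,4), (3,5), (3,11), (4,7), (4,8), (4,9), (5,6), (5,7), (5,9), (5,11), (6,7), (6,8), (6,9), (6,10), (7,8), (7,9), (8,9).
[7, 7, 6, 6, 5, 5, 5, 4, 3, 2, 2] (degrees: deg(1)=3, deg(2)=7, deg(3)=5, deg(4)=4, deg(5)=7, deg(6)=5, deg(7)=6, deg(8)=5, deg(9)=6, deg(10)=2, deg(11)=2)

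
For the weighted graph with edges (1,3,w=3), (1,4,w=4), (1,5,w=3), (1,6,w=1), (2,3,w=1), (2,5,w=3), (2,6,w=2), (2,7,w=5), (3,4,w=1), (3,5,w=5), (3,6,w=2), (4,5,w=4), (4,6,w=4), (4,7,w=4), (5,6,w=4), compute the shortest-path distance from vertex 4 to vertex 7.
4 (path: 4 -> 7; weights 4 = 4)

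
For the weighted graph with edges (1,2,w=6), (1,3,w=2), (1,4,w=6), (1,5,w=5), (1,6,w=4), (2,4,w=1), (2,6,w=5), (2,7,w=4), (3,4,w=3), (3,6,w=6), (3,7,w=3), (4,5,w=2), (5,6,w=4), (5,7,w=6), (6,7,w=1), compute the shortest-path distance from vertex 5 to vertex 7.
5 (path: 5 -> 6 -> 7; weights 4 + 1 = 5)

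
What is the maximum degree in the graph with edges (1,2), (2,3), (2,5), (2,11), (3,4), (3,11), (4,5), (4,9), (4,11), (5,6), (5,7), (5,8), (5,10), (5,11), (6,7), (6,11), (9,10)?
7 (attained at vertex 5)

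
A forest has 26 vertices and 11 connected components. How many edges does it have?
15 (Each of the 11 component trees on V_i vertices has V_i - 1 edges; summing gives V - C = 26 - 11 = 15)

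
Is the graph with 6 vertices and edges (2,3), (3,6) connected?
No, it has 4 components: {1}, {2, 3, 6}, {4}, {5}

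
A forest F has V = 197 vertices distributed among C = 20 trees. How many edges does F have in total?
177 (Each of the 20 component trees on V_i vertices has V_i - 1 edges; summing gives V - C = 197 - 20 = 177)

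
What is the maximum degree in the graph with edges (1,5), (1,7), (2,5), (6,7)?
2 (attained at vertices 1, 5, 7)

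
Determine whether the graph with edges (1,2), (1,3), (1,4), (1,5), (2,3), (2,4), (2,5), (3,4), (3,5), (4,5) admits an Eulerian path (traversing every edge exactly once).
Yes — and in fact it has an Eulerian circuit (the graph is connected and all 5 vertices have even degree)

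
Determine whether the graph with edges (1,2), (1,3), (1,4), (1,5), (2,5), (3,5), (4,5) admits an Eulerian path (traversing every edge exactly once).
Yes — and in fact it has an Eulerian circuit (the graph is connected and all 5 vertices have even degree)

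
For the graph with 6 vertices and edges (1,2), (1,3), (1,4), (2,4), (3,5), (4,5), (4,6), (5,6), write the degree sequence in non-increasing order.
[4, 3, 3, 2, 2, 2] (degrees: deg(1)=3, deg(2)=2, deg(3)=2, deg(4)=4, deg(5)=3, deg(6)=2)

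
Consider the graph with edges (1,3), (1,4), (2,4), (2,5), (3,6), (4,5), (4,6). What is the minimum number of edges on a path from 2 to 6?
2 (path: 2 -> 4 -> 6, 2 edges)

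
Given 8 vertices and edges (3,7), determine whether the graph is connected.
No, it has 7 components: {1}, {2}, {3, 7}, {4}, {5}, {6}, {8}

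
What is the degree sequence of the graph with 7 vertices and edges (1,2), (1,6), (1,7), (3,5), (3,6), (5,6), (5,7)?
[3, 3, 3, 2, 2, 1, 0] (degrees: deg(1)=3, deg(2)=1, deg(3)=2, deg(4)=0, deg(5)=3, deg(6)=3, deg(7)=2)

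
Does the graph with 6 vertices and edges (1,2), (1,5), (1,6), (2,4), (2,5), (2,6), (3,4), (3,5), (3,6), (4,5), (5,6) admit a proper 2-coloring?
No (odd cycle of length 3: 5 -> 1 -> 2 -> 5)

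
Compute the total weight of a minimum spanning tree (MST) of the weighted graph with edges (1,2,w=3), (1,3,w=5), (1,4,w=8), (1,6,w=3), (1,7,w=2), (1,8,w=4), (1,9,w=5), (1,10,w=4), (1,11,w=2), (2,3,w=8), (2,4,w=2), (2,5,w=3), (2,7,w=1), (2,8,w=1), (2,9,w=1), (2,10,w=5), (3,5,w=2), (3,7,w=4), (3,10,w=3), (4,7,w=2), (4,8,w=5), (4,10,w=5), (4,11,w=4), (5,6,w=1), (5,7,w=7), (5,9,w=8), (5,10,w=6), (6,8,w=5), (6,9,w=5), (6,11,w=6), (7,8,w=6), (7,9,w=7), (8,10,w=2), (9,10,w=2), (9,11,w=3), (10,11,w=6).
17 (MST edges: (1,6,w=3), (1,7,w=2), (1,11,w=2), (2,4,w=2), (2,7,w=1), (2,8,w=1), (2,9,w=1), (3,5,w=2), (5,6,w=1), (8,10,w=2); sum of weights 3 + 2 + 2 + 2 + 1 + 1 + 1 + 2 + 1 + 2 = 17)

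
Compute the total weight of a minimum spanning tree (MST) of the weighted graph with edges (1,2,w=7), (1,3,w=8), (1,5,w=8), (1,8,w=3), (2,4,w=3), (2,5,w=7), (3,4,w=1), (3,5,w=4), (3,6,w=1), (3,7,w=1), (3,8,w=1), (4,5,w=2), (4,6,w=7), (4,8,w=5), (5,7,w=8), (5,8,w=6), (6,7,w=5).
12 (MST edges: (1,8,w=3), (2,4,w=3), (3,4,w=1), (3,6,w=1), (3,7,w=1), (3,8,w=1), (4,5,w=2); sum of weights 3 + 3 + 1 + 1 + 1 + 1 + 2 = 12)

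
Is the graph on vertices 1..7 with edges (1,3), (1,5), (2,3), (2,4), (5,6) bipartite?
Yes. Partition: {1, 2, 6, 7}, {3, 4, 5}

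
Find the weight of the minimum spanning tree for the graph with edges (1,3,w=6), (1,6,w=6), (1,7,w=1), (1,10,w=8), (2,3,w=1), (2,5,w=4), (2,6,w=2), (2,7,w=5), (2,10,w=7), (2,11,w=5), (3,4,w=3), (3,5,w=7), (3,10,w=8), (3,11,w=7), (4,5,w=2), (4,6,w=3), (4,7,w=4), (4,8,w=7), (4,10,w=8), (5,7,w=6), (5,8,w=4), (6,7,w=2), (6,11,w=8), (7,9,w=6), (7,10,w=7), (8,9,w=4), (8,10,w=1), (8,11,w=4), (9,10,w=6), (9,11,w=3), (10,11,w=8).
23 (MST edges: (1,7,w=1), (2,3,w=1), (2,6,w=2), (3,4,w=3), (4,5,w=2), (5,8,w=4), (6,7,w=2), (8,9,w=4), (8,10,w=1), (9,11,w=3); sum of weights 1 + 1 + 2 + 3 + 2 + 4 + 2 + 4 + 1 + 3 = 23)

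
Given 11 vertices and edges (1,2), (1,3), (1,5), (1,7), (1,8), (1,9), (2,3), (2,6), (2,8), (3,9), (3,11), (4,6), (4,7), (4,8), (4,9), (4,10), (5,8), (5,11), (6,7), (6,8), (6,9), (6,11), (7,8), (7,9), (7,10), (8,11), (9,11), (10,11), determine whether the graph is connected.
Yes (BFS from 1 visits [1, 2, 3, 5, 7, 8, 9, 6, 11, 4, 10] — all 11 vertices reached)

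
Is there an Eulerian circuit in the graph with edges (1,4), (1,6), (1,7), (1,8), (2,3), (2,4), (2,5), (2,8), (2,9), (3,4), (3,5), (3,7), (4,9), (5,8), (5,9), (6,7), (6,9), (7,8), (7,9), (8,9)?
No (4 vertices have odd degree: {2, 6, 7, 8}; Eulerian circuit requires 0)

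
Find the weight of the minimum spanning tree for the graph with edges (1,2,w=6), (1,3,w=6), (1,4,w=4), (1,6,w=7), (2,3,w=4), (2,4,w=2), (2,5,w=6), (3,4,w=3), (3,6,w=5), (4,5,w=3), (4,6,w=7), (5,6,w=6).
17 (MST edges: (1,4,w=4), (2,4,w=2), (3,4,w=3), (3,6,w=5), (4,5,w=3); sum of weights 4 + 2 + 3 + 5 + 3 = 17)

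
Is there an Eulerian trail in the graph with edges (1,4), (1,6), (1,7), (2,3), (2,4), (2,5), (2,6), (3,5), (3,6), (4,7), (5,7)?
No (6 vertices have odd degree: {1, 3, 4, 5, 6, 7}; Eulerian path requires 0 or 2)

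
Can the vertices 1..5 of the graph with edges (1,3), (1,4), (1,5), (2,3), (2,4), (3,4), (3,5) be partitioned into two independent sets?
No (odd cycle of length 3: 3 -> 1 -> 5 -> 3)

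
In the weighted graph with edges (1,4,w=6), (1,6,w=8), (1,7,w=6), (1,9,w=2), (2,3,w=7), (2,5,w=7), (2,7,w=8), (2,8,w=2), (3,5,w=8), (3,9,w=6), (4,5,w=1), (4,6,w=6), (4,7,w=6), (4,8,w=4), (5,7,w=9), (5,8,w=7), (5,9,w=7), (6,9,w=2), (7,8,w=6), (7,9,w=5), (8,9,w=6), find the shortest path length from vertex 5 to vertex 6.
7 (path: 5 -> 4 -> 6; weights 1 + 6 = 7)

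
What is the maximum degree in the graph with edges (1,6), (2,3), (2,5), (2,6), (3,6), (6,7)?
4 (attained at vertex 6)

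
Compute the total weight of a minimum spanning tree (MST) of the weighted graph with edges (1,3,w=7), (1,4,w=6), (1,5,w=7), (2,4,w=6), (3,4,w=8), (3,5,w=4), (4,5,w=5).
21 (MST edges: (1,4,w=6), (2,4,w=6), (3,5,w=4), (4,5,w=5); sum of weights 6 + 6 + 4 + 5 = 21)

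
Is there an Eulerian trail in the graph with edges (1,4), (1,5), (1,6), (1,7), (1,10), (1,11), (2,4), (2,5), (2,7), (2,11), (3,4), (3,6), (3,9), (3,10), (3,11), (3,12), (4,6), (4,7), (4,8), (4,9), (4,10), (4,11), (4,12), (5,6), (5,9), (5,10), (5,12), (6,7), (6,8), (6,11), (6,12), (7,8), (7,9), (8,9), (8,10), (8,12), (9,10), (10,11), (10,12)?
Yes — and in fact it has an Eulerian circuit (the graph is connected and all 12 vertices have even degree)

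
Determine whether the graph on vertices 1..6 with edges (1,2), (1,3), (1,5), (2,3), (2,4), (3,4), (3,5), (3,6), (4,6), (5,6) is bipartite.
No (odd cycle of length 3: 3 -> 1 -> 5 -> 3)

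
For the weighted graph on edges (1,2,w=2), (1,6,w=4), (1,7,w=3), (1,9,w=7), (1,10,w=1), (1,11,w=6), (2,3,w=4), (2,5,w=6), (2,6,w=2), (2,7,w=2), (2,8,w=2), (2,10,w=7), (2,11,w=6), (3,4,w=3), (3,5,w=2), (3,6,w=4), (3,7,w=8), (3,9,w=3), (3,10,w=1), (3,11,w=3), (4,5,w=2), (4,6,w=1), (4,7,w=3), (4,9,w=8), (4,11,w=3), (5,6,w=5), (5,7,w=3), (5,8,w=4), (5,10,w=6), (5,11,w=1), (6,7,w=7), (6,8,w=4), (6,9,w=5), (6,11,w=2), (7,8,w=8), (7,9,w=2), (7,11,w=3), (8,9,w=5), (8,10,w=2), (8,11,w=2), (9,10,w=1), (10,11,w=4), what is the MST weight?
15 (MST edges: (1,2,w=2), (1,10,w=1), (2,6,w=2), (2,7,w=2), (2,8,w=2), (3,5,w=2), (3,10,w=1), (4,6,w=1), (5,11,w=1), (9,10,w=1); sum of weights 2 + 1 + 2 + 2 + 2 + 2 + 1 + 1 + 1 + 1 = 15)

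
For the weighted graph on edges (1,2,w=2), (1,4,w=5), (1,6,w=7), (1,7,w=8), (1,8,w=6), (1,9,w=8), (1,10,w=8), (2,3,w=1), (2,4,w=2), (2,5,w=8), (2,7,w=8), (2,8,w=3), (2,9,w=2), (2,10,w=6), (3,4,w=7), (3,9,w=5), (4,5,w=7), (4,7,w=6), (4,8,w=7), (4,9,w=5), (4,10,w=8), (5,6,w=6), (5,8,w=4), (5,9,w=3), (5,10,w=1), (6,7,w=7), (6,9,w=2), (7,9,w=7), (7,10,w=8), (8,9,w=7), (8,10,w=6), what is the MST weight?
22 (MST edges: (1,2,w=2), (2,3,w=1), (2,4,w=2), (2,8,w=3), (2,9,w=2), (4,7,w=6), (5,9,w=3), (5,10,w=1), (6,9,w=2); sum of weights 2 + 1 + 2 + 3 + 2 + 6 + 3 + 1 + 2 = 22)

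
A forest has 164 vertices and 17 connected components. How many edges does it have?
147 (Each of the 17 component trees on V_i vertices has V_i - 1 edges; summing gives V - C = 164 - 17 = 147)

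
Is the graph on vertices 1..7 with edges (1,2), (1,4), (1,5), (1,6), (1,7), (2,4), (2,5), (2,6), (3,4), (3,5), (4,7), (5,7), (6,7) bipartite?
No (odd cycle of length 3: 5 -> 1 -> 7 -> 5)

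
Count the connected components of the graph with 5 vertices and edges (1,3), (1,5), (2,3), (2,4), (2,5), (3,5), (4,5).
1 (components: {1, 2, 3, 4, 5})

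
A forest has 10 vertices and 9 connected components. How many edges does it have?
1 (Each of the 9 component trees on V_i vertices has V_i - 1 edges; summing gives V - C = 10 - 9 = 1)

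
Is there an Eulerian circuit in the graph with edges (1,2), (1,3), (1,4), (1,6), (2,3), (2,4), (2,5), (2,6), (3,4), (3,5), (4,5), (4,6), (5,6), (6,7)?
No (4 vertices have odd degree: {2, 4, 6, 7}; Eulerian circuit requires 0)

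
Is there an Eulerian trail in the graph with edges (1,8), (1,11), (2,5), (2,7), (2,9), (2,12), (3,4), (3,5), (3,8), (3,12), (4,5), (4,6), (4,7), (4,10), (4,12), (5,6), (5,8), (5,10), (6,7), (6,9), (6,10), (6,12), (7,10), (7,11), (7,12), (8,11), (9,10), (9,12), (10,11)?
Yes — and in fact it has an Eulerian circuit (the graph is connected and all 12 vertices have even degree)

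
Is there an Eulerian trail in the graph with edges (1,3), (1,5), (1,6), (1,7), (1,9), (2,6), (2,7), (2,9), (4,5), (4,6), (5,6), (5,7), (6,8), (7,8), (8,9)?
No (6 vertices have odd degree: {1, 2, 3, 6, 8, 9}; Eulerian path requires 0 or 2)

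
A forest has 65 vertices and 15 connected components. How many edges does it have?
50 (Each of the 15 component trees on V_i vertices has V_i - 1 edges; summing gives V - C = 65 - 15 = 50)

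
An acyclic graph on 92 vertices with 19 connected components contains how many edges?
73 (Each of the 19 component trees on V_i vertices has V_i - 1 edges; summing gives V - C = 92 - 19 = 73)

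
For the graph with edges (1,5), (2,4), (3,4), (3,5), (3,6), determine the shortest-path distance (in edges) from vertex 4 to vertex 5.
2 (path: 4 -> 3 -> 5, 2 edges)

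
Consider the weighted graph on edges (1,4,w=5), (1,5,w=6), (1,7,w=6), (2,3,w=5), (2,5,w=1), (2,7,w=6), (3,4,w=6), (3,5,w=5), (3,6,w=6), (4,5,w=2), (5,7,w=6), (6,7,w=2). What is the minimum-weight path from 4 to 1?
5 (path: 4 -> 1; weights 5 = 5)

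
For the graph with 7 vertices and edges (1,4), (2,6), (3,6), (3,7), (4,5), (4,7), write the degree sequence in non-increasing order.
[3, 2, 2, 2, 1, 1, 1] (degrees: deg(1)=1, deg(2)=1, deg(3)=2, deg(4)=3, deg(5)=1, deg(6)=2, deg(7)=2)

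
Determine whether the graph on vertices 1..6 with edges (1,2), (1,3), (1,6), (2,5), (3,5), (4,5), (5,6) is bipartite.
Yes. Partition: {1, 5}, {2, 3, 4, 6}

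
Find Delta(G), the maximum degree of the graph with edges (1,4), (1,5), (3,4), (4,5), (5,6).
3 (attained at vertices 4, 5)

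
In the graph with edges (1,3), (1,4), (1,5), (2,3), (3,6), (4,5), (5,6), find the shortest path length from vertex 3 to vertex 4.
2 (path: 3 -> 1 -> 4, 2 edges)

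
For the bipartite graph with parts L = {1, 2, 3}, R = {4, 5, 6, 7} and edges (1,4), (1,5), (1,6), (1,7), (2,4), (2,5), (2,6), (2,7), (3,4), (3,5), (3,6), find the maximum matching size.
3 (matching: (1,7), (2,6), (3,5); upper bound min(|L|,|R|) = min(3,4) = 3)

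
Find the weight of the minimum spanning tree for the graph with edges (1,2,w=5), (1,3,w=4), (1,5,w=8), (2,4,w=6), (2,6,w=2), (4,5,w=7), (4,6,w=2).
20 (MST edges: (1,2,w=5), (1,3,w=4), (2,6,w=2), (4,5,w=7), (4,6,w=2); sum of weights 5 + 4 + 2 + 7 + 2 = 20)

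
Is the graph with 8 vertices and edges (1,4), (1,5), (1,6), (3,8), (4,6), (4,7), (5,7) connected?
No, it has 3 components: {1, 4, 5, 6, 7}, {2}, {3, 8}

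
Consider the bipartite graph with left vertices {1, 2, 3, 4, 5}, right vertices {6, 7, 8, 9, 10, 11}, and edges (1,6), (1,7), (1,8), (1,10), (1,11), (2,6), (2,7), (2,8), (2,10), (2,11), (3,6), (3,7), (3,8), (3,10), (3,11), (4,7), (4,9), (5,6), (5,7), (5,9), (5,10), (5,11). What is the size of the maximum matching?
5 (matching: (1,11), (2,10), (3,8), (4,9), (5,7); upper bound min(|L|,|R|) = min(5,6) = 5)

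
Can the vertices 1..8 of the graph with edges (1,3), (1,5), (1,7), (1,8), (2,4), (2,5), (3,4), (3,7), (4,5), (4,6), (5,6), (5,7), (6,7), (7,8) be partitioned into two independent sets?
No (odd cycle of length 3: 5 -> 1 -> 7 -> 5)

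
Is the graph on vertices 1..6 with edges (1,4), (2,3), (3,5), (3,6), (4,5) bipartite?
Yes. Partition: {1, 2, 5, 6}, {3, 4}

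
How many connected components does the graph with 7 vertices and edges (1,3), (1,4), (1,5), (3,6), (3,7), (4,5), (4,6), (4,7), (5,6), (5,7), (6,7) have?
2 (components: {1, 3, 4, 5, 6, 7}, {2})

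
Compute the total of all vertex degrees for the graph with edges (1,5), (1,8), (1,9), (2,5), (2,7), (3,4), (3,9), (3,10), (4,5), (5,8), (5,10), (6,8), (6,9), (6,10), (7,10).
30 (handshake: sum of degrees = 2|E| = 2 x 15 = 30)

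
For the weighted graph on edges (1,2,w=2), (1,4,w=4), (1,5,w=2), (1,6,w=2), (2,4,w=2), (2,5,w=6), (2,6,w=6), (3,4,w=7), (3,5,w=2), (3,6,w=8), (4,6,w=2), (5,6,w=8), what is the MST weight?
10 (MST edges: (1,2,w=2), (1,5,w=2), (1,6,w=2), (2,4,w=2), (3,5,w=2); sum of weights 2 + 2 + 2 + 2 + 2 = 10)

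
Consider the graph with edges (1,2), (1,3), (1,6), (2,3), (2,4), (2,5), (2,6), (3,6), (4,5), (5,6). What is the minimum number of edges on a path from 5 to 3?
2 (path: 5 -> 2 -> 3, 2 edges)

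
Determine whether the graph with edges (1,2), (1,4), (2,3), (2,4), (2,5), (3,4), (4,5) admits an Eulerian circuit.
Yes (the graph is connected and all 5 vertices have even degree)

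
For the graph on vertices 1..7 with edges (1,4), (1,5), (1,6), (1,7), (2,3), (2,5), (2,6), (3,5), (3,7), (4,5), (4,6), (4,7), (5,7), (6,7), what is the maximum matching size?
3 (matching: (1,7), (2,6), (3,5); upper bound floor(n/2) = floor(7/2) = 3)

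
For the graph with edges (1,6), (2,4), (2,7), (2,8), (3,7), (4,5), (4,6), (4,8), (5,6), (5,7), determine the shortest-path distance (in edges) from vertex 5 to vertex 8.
2 (path: 5 -> 4 -> 8, 2 edges)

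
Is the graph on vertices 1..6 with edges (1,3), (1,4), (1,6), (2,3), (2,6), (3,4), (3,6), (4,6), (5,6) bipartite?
No (odd cycle of length 3: 3 -> 1 -> 4 -> 3)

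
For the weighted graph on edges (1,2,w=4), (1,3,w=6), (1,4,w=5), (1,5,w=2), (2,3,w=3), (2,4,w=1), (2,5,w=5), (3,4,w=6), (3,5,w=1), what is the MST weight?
7 (MST edges: (1,5,w=2), (2,3,w=3), (2,4,w=1), (3,5,w=1); sum of weights 2 + 3 + 1 + 1 = 7)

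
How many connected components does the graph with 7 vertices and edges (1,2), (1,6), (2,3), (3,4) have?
3 (components: {1, 2, 3, 4, 6}, {5}, {7})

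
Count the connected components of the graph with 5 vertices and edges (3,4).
4 (components: {1}, {2}, {3, 4}, {5})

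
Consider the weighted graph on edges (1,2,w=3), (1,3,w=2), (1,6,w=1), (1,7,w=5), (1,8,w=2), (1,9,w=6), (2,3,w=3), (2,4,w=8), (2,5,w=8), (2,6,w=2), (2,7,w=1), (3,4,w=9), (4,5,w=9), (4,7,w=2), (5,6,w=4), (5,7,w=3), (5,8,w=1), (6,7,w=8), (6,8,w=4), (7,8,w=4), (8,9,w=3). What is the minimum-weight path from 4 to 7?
2 (path: 4 -> 7; weights 2 = 2)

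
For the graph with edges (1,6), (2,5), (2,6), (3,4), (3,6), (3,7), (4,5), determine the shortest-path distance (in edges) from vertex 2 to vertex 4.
2 (path: 2 -> 5 -> 4, 2 edges)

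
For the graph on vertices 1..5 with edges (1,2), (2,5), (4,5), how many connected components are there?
2 (components: {1, 2, 4, 5}, {3})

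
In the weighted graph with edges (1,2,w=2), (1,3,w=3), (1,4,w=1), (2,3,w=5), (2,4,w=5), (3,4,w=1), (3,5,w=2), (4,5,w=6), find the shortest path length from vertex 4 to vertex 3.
1 (path: 4 -> 3; weights 1 = 1)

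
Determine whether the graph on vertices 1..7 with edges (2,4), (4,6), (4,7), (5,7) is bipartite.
Yes. Partition: {1, 2, 3, 6, 7}, {4, 5}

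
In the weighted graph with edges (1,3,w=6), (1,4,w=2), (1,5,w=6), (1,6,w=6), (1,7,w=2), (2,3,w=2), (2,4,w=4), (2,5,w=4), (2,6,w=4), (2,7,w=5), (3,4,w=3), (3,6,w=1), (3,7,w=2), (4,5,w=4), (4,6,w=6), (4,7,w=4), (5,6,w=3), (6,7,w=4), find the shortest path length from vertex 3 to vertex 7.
2 (path: 3 -> 7; weights 2 = 2)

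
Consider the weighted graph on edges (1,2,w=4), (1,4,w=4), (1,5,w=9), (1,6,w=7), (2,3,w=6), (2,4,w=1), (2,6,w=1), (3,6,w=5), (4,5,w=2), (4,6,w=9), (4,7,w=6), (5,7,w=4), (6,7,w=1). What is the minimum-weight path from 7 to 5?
4 (path: 7 -> 5; weights 4 = 4)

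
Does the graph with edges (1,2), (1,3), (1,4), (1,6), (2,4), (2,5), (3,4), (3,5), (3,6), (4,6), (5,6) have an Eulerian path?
Yes (the graph is connected and exactly 2 vertices have odd degree: {2, 5}; any Eulerian path must start and end at those)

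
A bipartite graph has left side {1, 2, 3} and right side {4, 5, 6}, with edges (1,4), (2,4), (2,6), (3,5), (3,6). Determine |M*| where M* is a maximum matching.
3 (matching: (1,4), (2,6), (3,5); upper bound min(|L|,|R|) = min(3,3) = 3)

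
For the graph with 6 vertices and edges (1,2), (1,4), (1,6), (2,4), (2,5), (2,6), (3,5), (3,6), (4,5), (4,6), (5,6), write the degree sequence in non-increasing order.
[5, 4, 4, 4, 3, 2] (degrees: deg(1)=3, deg(2)=4, deg(3)=2, deg(4)=4, deg(5)=4, deg(6)=5)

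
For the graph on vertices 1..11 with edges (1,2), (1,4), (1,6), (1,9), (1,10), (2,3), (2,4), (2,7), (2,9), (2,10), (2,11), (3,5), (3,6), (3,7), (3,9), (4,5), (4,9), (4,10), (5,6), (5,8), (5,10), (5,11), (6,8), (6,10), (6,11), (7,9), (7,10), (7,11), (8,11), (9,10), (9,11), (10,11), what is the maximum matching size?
5 (matching: (1,6), (2,4), (5,8), (7,9), (10,11); upper bound floor(n/2) = floor(11/2) = 5)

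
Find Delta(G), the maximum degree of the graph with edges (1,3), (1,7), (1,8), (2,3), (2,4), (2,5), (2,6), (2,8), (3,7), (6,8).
5 (attained at vertex 2)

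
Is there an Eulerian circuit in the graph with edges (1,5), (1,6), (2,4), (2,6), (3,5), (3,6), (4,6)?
Yes (the graph is connected and all 6 vertices have even degree)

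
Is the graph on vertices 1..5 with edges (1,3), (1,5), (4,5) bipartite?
Yes. Partition: {1, 2, 4}, {3, 5}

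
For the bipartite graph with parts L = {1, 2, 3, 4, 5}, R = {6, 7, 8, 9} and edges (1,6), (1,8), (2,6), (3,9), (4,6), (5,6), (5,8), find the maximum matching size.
3 (matching: (1,8), (2,6), (3,9); upper bound min(|L|,|R|) = min(5,4) = 4)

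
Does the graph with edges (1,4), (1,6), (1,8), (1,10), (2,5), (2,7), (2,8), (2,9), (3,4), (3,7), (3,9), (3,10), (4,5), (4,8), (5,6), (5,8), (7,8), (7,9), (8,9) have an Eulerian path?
Yes — and in fact it has an Eulerian circuit (the graph is connected and all 10 vertices have even degree)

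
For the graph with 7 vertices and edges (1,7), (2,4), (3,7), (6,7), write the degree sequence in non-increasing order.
[3, 1, 1, 1, 1, 1, 0] (degrees: deg(1)=1, deg(2)=1, deg(3)=1, deg(4)=1, deg(5)=0, deg(6)=1, deg(7)=3)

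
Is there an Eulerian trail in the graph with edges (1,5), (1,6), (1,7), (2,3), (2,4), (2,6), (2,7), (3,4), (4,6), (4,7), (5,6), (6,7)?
Yes (the graph is connected and exactly 2 vertices have odd degree: {1, 6}; any Eulerian path must start and end at those)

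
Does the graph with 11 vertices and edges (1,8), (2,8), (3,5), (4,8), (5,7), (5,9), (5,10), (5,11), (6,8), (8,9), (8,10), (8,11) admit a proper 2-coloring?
Yes. Partition: {1, 2, 3, 4, 6, 7, 9, 10, 11}, {5, 8}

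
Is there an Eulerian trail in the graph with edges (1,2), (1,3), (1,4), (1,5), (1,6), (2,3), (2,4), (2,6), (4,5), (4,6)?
Yes (the graph is connected and exactly 2 vertices have odd degree: {1, 6}; any Eulerian path must start and end at those)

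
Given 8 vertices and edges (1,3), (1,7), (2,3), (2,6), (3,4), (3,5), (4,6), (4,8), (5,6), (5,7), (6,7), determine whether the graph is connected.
Yes (BFS from 1 visits [1, 3, 7, 2, 4, 5, 6, 8] — all 8 vertices reached)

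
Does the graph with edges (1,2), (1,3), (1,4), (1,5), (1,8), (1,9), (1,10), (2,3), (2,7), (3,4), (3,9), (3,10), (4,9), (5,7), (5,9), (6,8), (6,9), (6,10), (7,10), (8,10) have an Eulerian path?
No (10 vertices have odd degree: {1, 2, 3, 4, 5, 6, 7, 8, 9, 10}; Eulerian path requires 0 or 2)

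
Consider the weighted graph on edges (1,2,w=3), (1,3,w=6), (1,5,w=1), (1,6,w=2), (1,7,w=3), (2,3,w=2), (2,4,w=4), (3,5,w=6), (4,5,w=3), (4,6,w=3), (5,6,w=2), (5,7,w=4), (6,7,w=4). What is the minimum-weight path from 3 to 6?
7 (path: 3 -> 2 -> 1 -> 6; weights 2 + 3 + 2 = 7)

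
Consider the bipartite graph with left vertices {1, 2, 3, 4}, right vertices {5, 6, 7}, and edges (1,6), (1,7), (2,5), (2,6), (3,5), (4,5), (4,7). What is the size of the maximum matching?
3 (matching: (1,7), (2,6), (3,5); upper bound min(|L|,|R|) = min(4,3) = 3)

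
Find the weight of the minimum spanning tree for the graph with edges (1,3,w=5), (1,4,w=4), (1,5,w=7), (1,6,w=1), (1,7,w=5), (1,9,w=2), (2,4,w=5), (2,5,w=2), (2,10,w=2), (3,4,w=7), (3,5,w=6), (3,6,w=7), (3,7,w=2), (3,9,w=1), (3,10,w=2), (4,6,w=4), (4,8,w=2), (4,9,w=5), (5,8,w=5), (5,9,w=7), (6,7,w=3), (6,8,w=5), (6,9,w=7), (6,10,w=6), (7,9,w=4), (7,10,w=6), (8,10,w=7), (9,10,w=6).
18 (MST edges: (1,4,w=4), (1,6,w=1), (1,9,w=2), (2,5,w=2), (2,10,w=2), (3,7,w=2), (3,9,w=1), (3,10,w=2), (4,8,w=2); sum of weights 4 + 1 + 2 + 2 + 2 + 2 + 1 + 2 + 2 = 18)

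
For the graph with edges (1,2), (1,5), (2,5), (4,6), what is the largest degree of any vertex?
2 (attained at vertices 1, 2, 5)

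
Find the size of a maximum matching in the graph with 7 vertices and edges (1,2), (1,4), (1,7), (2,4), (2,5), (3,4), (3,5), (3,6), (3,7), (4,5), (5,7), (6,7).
3 (matching: (2,5), (3,4), (6,7); upper bound floor(n/2) = floor(7/2) = 3)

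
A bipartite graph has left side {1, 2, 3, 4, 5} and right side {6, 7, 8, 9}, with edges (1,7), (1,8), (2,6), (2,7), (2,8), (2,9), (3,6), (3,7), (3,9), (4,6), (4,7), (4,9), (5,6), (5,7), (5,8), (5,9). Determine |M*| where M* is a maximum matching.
4 (matching: (1,8), (2,9), (3,7), (4,6); upper bound min(|L|,|R|) = min(5,4) = 4)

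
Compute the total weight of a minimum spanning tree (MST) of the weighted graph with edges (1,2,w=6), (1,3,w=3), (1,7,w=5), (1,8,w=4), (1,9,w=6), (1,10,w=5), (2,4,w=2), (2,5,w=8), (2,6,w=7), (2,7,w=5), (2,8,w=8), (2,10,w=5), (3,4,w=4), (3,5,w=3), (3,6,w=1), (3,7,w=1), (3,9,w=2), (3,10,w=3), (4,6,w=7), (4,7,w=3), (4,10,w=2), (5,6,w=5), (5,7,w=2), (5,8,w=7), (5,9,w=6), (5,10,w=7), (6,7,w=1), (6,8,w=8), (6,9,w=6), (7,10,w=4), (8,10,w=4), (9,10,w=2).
19 (MST edges: (1,3,w=3), (1,8,w=4), (2,4,w=2), (3,6,w=1), (3,7,w=1), (3,9,w=2), (4,10,w=2), (5,7,w=2), (9,10,w=2); sum of weights 3 + 4 + 2 + 1 + 1 + 2 + 2 + 2 + 2 = 19)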